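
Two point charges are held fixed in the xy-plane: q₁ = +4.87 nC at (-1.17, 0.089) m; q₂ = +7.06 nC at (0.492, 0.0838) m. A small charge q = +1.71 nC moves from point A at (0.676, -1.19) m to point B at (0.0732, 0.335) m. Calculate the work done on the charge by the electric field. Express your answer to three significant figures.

The work done by the electric force is W_field = −ΔU = −q(V_B − V_A) = q(V_A − V_B).
At A: distances to the source charges are 2.25 m, 1.29 m; V_A = Σ kqᵢ/rᵢ = 68.8 V.
At B: distances to the source charges are 1.27 m, 0.488 m; V_B = Σ kqᵢ/rᵢ = 165 V.
ΔV = V_B − V_A = 95.7 V.
W_field = −qΔV = −(1.71×10⁻⁹ C)(95.7 V) = -1.64×10⁻⁷ J.

-1.64×10⁻⁷ J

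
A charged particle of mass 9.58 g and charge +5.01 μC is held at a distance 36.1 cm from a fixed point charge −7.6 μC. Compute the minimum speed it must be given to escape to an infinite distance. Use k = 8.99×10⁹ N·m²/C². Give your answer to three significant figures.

14.1 m/s

To just escape, total mechanical energy must reach zero at infinity: ½mv²_min + U = 0, so ½mv²_min = −U = |kQq|/r.
|U| = |kQq|/r = (8.99×10⁹ N·m²/C²)(7.60×10⁻⁶)(5.01×10⁻⁶)/(0.361) = 0.948 J.
v_min = √(2|U|/m) = √(2·0.948/9.58×10⁻³) = 14.1 m/s.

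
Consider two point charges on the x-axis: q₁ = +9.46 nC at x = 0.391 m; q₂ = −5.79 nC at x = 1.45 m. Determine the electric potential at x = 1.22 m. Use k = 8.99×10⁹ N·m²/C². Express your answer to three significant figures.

The total potential is the scalar sum of each charge's contribution, V = Σ kqᵢ/rᵢ.
Distances from the field point to each charge: r₁ = 0.829 m, r₂ = 0.230 m.
V = k[(9.46×10⁻⁹)/(0.829) + (-5.79×10⁻⁹)/(0.230)] = -124 V.

-124 V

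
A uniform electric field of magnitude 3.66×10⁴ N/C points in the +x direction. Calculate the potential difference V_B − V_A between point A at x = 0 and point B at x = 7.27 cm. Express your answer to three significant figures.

-2660 V

In a uniform field, potential decreases in the direction of E: V_B − V_A = −E·Δx.
V_B − V_A = −(3.66×10⁴ V/m)(0.0727 m) = -2660 V.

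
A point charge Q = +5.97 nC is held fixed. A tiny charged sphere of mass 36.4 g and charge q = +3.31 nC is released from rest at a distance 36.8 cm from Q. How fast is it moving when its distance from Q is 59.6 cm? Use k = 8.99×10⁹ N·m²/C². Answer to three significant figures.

3.19×10⁻³ m/s

Only the electrostatic force acts, so mechanical energy is conserved: ½mv² = U₁ − U₂ = kQq(1/r₁ − 1/r₂).
U₁ − U₂ = (8.99×10⁹ N·m²/C²)(5.97×10⁻⁹ C)(3.31×10⁻⁹ C)(1/0.368 − 1/0.596) = 1.85×10⁻⁷ J.
v = √(2·1.85×10⁻⁷/0.0364) = 3.19×10⁻³ m/s.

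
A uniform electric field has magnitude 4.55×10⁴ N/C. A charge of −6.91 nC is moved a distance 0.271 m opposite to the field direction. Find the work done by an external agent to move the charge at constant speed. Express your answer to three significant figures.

-8.52×10⁻⁵ J

The potential change for a displacement 0.271 m opposite to the field direction is ΔV = +Ed = 1.23×10⁴ V.
W_ext = qΔV = -8.52×10⁻⁵ J.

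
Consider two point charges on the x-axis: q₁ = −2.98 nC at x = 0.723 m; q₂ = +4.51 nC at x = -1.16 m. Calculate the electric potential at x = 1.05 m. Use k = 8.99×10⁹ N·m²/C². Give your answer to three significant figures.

The total potential is the scalar sum of each charge's contribution, V = Σ kqᵢ/rᵢ.
Distances from the field point to each charge: r₁ = 0.327 m, r₂ = 2.21 m.
V = k[(-2.98×10⁻⁹)/(0.327) + (4.51×10⁻⁹)/(2.21)] = -63.6 V.

-63.6 V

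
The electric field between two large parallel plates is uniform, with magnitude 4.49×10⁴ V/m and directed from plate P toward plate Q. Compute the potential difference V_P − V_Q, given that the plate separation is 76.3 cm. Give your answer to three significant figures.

3.43×10⁴ V

In a uniform field, potential decreases in the direction of E: ΔV = −E·d for a displacement d parallel to E.
Going from Q to P is a displacement of 76.3 cm opposite to the field, so V_P − V_Q = +Ed = 3.43×10⁴ V.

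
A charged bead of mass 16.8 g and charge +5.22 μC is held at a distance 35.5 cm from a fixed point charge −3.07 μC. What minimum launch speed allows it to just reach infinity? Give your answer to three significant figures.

6.95 m/s

To just escape, total mechanical energy must reach zero at infinity: ½mv²_min + U = 0, so ½mv²_min = −U = |kQq|/r.
|U| = |kQq|/r = (8.99×10⁹ N·m²/C²)(3.07×10⁻⁶)(5.22×10⁻⁶)/(0.355) = 0.406 J.
v_min = √(2|U|/m) = √(2·0.406/0.0168) = 6.95 m/s.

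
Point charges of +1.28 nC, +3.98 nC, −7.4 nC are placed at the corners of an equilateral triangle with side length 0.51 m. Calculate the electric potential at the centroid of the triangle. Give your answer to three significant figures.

The total potential is the scalar sum of each charge's contribution, V = Σ kqᵢ/rᵢ.
The distance from each vertex to the centroid is a/√3 = 0.294 m.
V = k[(1.28×10⁻⁹)/(0.294) + (3.98×10⁻⁹)/(0.294) + (-7.40×10⁻⁹)/(0.294)] = -65.3 V.

-65.3 V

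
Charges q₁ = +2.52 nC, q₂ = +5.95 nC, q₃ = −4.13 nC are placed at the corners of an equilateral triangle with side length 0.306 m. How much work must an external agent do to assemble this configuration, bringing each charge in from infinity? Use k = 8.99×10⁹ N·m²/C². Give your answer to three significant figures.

The assembly work is the sum of pairwise potential energies, U = Σ_{i<j} kqᵢqⱼ/rᵢⱼ.
All three pair separations equal the side length, 0.306 m.
U = (4.41×10⁻⁷) + (-3.06×10⁻⁷) + (-7.22×10⁻⁷) = -5.87×10⁻⁷ J.

-5.87×10⁻⁷ J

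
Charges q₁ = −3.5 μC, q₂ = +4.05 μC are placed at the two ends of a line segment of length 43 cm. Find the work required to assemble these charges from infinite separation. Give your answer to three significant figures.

-0.296 J

The work to assemble the configuration equals its total potential energy, U = Σ kqᵢqⱼ/rᵢⱼ over all pairs.
The separation is r = 0.430 m.
U = (-0.296) = -0.296 J.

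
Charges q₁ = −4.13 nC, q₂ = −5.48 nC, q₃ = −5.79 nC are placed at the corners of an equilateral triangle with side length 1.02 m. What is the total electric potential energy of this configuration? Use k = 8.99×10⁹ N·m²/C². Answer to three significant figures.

6.90×10⁻⁷ J

The assembly work is the sum of pairwise potential energies, U = Σ_{i<j} kqᵢqⱼ/rᵢⱼ.
All three pair separations equal the side length, 1.02 m.
U = (1.99×10⁻⁷) + (2.11×10⁻⁷) + (2.80×10⁻⁷) = 6.90×10⁻⁷ J.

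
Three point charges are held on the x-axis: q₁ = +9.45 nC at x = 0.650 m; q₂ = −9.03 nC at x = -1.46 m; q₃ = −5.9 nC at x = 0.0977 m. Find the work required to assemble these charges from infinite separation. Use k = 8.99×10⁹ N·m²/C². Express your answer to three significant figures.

-9.64×10⁻⁷ J

The assembly work is the sum of pairwise potential energies, U = Σ_{i<j} kqᵢqⱼ/rᵢⱼ.
Pair separations: r₁₂ = 2.11 m, r₁₃ = 0.552 m, r₂₃ = 1.56 m.
U = (-3.64×10⁻⁷) + (-9.08×10⁻⁷) + (3.07×10⁻⁷) = -9.64×10⁻⁷ J.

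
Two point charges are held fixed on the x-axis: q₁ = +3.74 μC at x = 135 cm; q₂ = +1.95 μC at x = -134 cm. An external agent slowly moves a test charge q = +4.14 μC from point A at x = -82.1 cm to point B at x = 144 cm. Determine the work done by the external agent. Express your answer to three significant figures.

1.37 J

For quasistatic motion the external work equals the change in potential energy: W_ext = qΔV = q(V_B − V_A).
At A: distances to the source charges are 2.17 m, 0.519 m; V_A = Σ kqᵢ/rᵢ = 4.93×10⁴ V.
At B: distances to the source charges are 0.0900 m, 2.78 m; V_B = Σ kqᵢ/rᵢ = 3.80×10⁵ V.
ΔV = V_B − V_A = 3.31×10⁵ V.
W_ext = qΔV = (4.14×10⁻⁶ C)(3.31×10⁵ V) = 1.37 J.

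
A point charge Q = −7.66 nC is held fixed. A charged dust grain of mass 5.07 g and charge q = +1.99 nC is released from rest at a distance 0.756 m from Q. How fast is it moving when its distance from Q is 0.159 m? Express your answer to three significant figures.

0.0164 m/s

Only the electrostatic force acts, so mechanical energy is conserved: ½mv² = U₁ − U₂ = kQq(1/r₁ − 1/r₂).
U₁ − U₂ = (8.99×10⁹ N·m²/C²)(-7.66×10⁻⁹ C)(1.99×10⁻⁹ C)(1/0.756 − 1/0.159) = 6.81×10⁻⁷ J.
v = √(2·6.81×10⁻⁷/5.07×10⁻³) = 0.0164 m/s.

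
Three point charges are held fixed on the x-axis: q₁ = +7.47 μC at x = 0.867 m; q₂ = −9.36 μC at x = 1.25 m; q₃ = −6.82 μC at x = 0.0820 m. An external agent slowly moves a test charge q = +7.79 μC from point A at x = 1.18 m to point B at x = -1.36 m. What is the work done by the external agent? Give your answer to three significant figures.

For quasistatic motion the external work equals the change in potential energy: W_ext = qΔV = q(V_B − V_A).
At A: distances to the source charges are 0.313 m, 0.0700 m, 1.10 m; V_A = Σ kqᵢ/rᵢ = -1.04×10⁶ V.
At B: distances to the source charges are 2.23 m, 2.61 m, 1.44 m; V_B = Σ kqᵢ/rᵢ = -4.46×10⁴ V.
ΔV = V_B − V_A = 9.99×10⁵ V.
W_ext = qΔV = (7.79×10⁻⁶ C)(9.99×10⁵ V) = 7.78 J.

7.78 J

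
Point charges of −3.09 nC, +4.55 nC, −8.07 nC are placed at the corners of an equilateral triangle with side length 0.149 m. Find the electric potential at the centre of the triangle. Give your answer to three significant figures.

-691 V

The total potential is the scalar sum of each charge's contribution, V = Σ kqᵢ/rᵢ.
The distance from each vertex to the centroid is a/√3 = 0.0860 m.
V = k[(-3.09×10⁻⁹)/(0.0860) + (4.55×10⁻⁹)/(0.0860) + (-8.07×10⁻⁹)/(0.0860)] = -691 V.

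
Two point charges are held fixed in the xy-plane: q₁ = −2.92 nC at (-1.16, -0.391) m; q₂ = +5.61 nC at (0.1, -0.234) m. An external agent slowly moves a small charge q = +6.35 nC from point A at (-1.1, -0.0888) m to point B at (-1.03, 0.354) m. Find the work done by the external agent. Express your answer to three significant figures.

For quasistatic motion the external work equals the change in potential energy: W_ext = qΔV = q(V_B − V_A).
At A: distances to the source charges are 0.308 m, 1.21 m; V_A = Σ kqᵢ/rᵢ = -43.5 V.
At B: distances to the source charges are 0.756 m, 1.27 m; V_B = Σ kqᵢ/rᵢ = 4.88 V.
ΔV = V_B − V_A = 48.4 V.
W_ext = qΔV = (6.35×10⁻⁹ C)(48.4 V) = 3.07×10⁻⁷ J.

3.07×10⁻⁷ J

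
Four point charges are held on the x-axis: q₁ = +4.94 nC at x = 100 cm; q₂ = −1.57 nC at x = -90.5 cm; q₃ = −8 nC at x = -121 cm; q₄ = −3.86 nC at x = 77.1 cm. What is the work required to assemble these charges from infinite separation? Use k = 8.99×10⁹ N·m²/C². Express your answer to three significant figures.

The work to assemble the configuration equals its total potential energy, U = Σ kqᵢqⱼ/rᵢⱼ over all pairs.
Pair separations: r₁₂ = 1.91 m, r₁₃ = 2.21 m, r₁₄ = 0.229 m, r₂₃ = 0.305 m, r₂₄ = 1.68 m, r₃₄ = 1.98 m.
Summing all 6 pair terms gives U = -4.03×10⁻⁷ J.

-4.03×10⁻⁷ J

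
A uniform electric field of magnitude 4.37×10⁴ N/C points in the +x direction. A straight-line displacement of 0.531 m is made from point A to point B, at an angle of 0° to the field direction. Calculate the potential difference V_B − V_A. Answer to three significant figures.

Only the component of displacement along E changes the potential: ΔV = −E·d·cosθ.
ΔV = −(4.37×10⁴ V/m)(0.531 m)cos0° = -2.32×10⁴ V.

-2.32×10⁴ V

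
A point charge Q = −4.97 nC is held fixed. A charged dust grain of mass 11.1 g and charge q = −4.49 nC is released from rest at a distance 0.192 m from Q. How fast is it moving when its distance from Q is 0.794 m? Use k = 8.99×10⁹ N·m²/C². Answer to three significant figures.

Only the electrostatic force acts, so mechanical energy is conserved: ½mv² = U₁ − U₂ = kQq(1/r₁ − 1/r₂).
U₁ − U₂ = (8.99×10⁹ N·m²/C²)(-4.97×10⁻⁹ C)(-4.49×10⁻⁹ C)(1/0.192 − 1/0.794) = 7.92×10⁻⁷ J.
v = √(2·7.92×10⁻⁷/0.0111) = 0.0119 m/s.

0.0119 m/s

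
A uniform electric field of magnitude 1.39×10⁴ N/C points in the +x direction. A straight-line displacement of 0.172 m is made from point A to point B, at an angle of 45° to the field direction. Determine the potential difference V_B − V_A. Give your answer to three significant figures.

-1690 V

Only the component of displacement along E changes the potential: ΔV = −E·d·cosθ.
ΔV = −(1.39×10⁴ V/m)(0.172 m)cos45° = -1690 V.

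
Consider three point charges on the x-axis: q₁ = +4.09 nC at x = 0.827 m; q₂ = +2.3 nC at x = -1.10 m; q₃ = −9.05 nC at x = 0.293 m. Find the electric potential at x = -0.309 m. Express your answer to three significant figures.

-76.6 V

The total potential is the scalar sum of each charge's contribution, V = Σ kqᵢ/rᵢ.
Distances from the field point to each charge: r₁ = 1.14 m, r₂ = 0.791 m, r₃ = 0.602 m.
V = k[(4.09×10⁻⁹)/(1.14) + (2.30×10⁻⁹)/(0.791) + (-9.05×10⁻⁹)/(0.602)] = -76.6 V.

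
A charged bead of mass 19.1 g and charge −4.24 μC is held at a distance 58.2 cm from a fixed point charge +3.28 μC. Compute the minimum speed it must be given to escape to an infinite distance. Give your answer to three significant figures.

4.74 m/s

To just escape, total mechanical energy must reach zero at infinity: ½mv²_min + U = 0, so ½mv²_min = −U = |kQq|/r.
|U| = |kQq|/r = (8.99×10⁹ N·m²/C²)(3.28×10⁻⁶)(4.24×10⁻⁶)/(0.582) = 0.215 J.
v_min = √(2|U|/m) = √(2·0.215/0.0191) = 4.74 m/s.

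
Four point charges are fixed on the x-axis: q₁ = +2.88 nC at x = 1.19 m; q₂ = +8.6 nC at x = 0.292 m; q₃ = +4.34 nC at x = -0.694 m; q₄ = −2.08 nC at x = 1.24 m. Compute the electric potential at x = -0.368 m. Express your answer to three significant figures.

242 V

The total potential is the scalar sum of each charge's contribution, V = Σ kqᵢ/rᵢ.
Distances from the field point to each charge: r₁ = 1.56 m, r₂ = 0.660 m, r₃ = 0.326 m, r₄ = 1.61 m.
V = k[(2.88×10⁻⁹)/(1.56) + (8.60×10⁻⁹)/(0.660) + (4.34×10⁻⁹)/(0.326) + (-2.08×10⁻⁹)/(1.61)] = 242 V.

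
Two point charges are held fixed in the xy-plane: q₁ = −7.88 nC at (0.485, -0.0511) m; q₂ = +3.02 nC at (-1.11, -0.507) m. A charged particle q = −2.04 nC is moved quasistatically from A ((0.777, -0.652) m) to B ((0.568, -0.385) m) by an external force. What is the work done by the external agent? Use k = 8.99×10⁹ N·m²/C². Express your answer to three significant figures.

For quasistatic motion the external work equals the change in potential energy: W_ext = qΔV = q(V_B − V_A).
At A: distances to the source charges are 0.668 m, 1.89 m; V_A = Σ kqᵢ/rᵢ = -91.7 V.
At B: distances to the source charges are 0.344 m, 1.68 m; V_B = Σ kqᵢ/rᵢ = -190 V.
ΔV = V_B − V_A = -98.1 V.
W_ext = qΔV = (-2.04×10⁻⁹ C)(-98.1 V) = 2.00×10⁻⁷ J.

2.00×10⁻⁷ J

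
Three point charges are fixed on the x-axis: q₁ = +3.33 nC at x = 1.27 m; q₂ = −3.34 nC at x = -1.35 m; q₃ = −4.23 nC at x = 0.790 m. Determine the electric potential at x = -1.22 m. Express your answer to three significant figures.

The total potential is the scalar sum of each charge's contribution, V = Σ kqᵢ/rᵢ.
Distances from the field point to each charge: r₁ = 2.49 m, r₂ = 0.130 m, r₃ = 2.01 m.
V = k[(3.33×10⁻⁹)/(2.49) + (-3.34×10⁻⁹)/(0.130) + (-4.23×10⁻⁹)/(2.01)] = -238 V.

-238 V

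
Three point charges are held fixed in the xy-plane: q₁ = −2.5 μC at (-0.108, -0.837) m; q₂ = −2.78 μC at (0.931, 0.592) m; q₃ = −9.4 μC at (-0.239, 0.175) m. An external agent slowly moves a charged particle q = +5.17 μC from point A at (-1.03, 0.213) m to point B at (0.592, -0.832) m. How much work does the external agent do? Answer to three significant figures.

0.111 J

For quasistatic motion the external work equals the change in potential energy: W_ext = qΔV = q(V_B − V_A).
At A: distances to the source charges are 1.40 m, 2.00 m, 0.792 m; V_A = Σ kqᵢ/rᵢ = -1.35×10⁵ V.
At B: distances to the source charges are 0.700 m, 1.46 m, 1.31 m; V_B = Σ kqᵢ/rᵢ = -1.14×10⁵ V.
ΔV = V_B − V_A = 2.14×10⁴ V.
W_ext = qΔV = (5.17×10⁻⁶ C)(2.14×10⁴ V) = 0.111 J.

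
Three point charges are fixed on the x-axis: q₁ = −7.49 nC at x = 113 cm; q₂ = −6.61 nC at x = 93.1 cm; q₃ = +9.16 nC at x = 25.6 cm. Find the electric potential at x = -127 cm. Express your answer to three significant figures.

The total potential is the scalar sum of each charge's contribution, V = Σ kqᵢ/rᵢ.
Distances from the field point to each charge: r₁ = 2.40 m, r₂ = 2.20 m, r₃ = 1.53 m.
V = k[(-7.49×10⁻⁹)/(2.40) + (-6.61×10⁻⁹)/(2.20) + (9.16×10⁻⁹)/(1.53)] = -1.09 V.

-1.09 V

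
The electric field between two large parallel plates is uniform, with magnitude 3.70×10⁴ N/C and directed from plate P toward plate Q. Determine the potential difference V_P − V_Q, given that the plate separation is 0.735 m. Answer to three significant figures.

In a uniform field, potential decreases in the direction of E: ΔV = −E·d for a displacement d parallel to E.
Going from Q to P is a displacement of 0.735 m opposite to the field, so V_P − V_Q = +Ed = 2.72×10⁴ V.

2.72×10⁴ V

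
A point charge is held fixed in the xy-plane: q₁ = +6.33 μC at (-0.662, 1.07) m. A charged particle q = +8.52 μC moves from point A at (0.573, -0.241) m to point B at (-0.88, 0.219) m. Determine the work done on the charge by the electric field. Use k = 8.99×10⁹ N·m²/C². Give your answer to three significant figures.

-0.283 J

The work done by the electric force is W_field = −ΔU = −q(V_B − V_A) = q(V_A − V_B).
At A: distance to the source charge is 1.80 m; V_A = kq₁/r = 3.16×10⁴ V.
At B: distance to the source charge is 0.878 m; V_B = kq₁/r = 6.48×10⁴ V.
ΔV = V_B − V_A = 3.32×10⁴ V.
W_field = −qΔV = −(8.52×10⁻⁶ C)(3.32×10⁴ V) = -0.283 J.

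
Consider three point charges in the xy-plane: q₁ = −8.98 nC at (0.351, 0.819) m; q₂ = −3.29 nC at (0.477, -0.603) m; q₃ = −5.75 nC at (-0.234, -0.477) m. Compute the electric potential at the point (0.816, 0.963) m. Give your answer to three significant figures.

-213 V

Electric potential is a scalar, so the contributions from each charge add algebraically: V = Σ kqᵢ/rᵢ.
Distances from the field point to each charge: r₁ = 0.487 m, r₂ = 1.60 m, r₃ = 1.78 m.
V = k[(-8.98×10⁻⁹)/(0.487) + (-3.29×10⁻⁹)/(1.60) + (-5.75×10⁻⁹)/(1.78)] = -213 V.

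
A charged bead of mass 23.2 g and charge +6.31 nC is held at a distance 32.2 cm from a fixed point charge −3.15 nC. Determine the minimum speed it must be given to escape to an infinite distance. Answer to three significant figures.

6.92×10⁻³ m/s

To just escape, total mechanical energy must reach zero at infinity: ½mv²_min + U = 0, so ½mv²_min = −U = |kQq|/r.
|U| = |kQq|/r = (8.99×10⁹ N·m²/C²)(3.15×10⁻⁹)(6.31×10⁻⁹)/(0.322) = 5.55×10⁻⁷ J.
v_min = √(2|U|/m) = √(2·5.55×10⁻⁷/0.0232) = 6.92×10⁻³ m/s.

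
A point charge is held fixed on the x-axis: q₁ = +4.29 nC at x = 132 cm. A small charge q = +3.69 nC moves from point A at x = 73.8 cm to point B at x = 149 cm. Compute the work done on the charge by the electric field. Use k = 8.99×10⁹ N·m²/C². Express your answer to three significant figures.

-5.93×10⁻⁷ J

The work done by the electric force is W_field = −ΔU = −q(V_B − V_A) = q(V_A − V_B).
At A: distance to the source charge is 0.582 m; V_A = kq₁/r = 66.3 V.
At B: distance to the source charge is 0.170 m; V_B = kq₁/r = 227 V.
ΔV = V_B − V_A = 161 V.
W_field = −qΔV = −(3.69×10⁻⁹ C)(161 V) = -5.93×10⁻⁷ J.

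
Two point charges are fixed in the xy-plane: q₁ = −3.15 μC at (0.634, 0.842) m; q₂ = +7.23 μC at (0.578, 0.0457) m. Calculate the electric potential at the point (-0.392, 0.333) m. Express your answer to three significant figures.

Electric potential is a scalar, so the contributions from each charge add algebraically: V = Σ kqᵢ/rᵢ.
Distances from the field point to each charge: r₁ = 1.15 m, r₂ = 1.01 m.
V = k[(-3.15×10⁻⁶)/(1.15) + (7.23×10⁻⁶)/(1.01)] = 3.95×10⁴ V.

3.95×10⁴ V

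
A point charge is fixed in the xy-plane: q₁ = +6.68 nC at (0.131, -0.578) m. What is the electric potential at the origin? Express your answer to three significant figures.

The total potential is the scalar sum of each charge's contribution, V = Σ kqᵢ/rᵢ.
Distances from the field point to each charge: r₁ = 0.593 m.
V = k[(6.68×10⁻⁹)/(0.593)] = 101 V.

101 V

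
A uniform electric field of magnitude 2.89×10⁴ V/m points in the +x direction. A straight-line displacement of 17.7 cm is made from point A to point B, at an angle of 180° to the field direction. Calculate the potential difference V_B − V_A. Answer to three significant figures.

5120 V

Only the component of displacement along E changes the potential: ΔV = −E·d·cosθ.
ΔV = −(2.89×10⁴ V/m)(0.177 m)cos180° = 5120 V.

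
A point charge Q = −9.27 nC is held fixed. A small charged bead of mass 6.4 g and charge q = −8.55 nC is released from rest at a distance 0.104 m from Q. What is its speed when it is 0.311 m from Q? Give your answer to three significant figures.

0.0377 m/s

Only the electrostatic force acts, so mechanical energy is conserved: ½mv² = U₁ − U₂ = kQq(1/r₁ − 1/r₂).
U₁ − U₂ = (8.99×10⁹ N·m²/C²)(-9.27×10⁻⁹ C)(-8.55×10⁻⁹ C)(1/0.104 − 1/0.311) = 4.56×10⁻⁶ J.
v = √(2·4.56×10⁻⁶/6.40×10⁻³) = 0.0377 m/s.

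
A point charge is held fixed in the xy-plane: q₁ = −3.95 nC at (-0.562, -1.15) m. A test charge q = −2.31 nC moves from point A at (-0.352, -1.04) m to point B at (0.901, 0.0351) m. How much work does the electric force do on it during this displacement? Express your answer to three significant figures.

The work done by the electric force is W_field = −ΔU = −q(V_B − V_A) = q(V_A − V_B).
At A: distance to the source charge is 0.237 m; V_A = kq₁/r = -150 V.
At B: distance to the source charge is 1.88 m; V_B = kq₁/r = -18.9 V.
ΔV = V_B − V_A = 131 V.
W_field = −qΔV = −(-2.31×10⁻⁹ C)(131 V) = 3.02×10⁻⁷ J.

3.02×10⁻⁷ J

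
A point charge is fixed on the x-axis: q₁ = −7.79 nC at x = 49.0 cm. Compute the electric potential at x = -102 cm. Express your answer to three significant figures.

-46.4 V

Electric potential is a scalar, so the contributions from each charge add algebraically: V = Σ kqᵢ/rᵢ.
V = k[(-7.79×10⁻⁹)/(1.51)] = -46.4 V.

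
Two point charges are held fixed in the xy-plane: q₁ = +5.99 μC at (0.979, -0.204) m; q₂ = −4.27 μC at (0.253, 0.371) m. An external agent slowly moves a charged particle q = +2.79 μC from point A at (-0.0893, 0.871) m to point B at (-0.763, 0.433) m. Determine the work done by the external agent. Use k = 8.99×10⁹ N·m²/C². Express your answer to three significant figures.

For quasistatic motion the external work equals the change in potential energy: W_ext = qΔV = q(V_B − V_A).
At A: distances to the source charges are 1.52 m, 0.606 m; V_A = Σ kqᵢ/rᵢ = -2.78×10⁴ V.
At B: distances to the source charges are 1.85 m, 1.02 m; V_B = Σ kqᵢ/rᵢ = -8680 V.
ΔV = V_B − V_A = 1.91×10⁴ V.
W_ext = qΔV = (2.79×10⁻⁶ C)(1.91×10⁴ V) = 0.0534 J.

0.0534 J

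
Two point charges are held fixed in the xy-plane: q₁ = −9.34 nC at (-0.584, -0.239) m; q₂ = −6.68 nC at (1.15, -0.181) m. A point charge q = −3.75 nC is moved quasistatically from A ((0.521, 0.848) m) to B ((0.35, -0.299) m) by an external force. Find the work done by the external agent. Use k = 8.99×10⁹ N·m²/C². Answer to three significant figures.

For quasistatic motion the external work equals the change in potential energy: W_ext = qΔV = q(V_B − V_A).
At A: distances to the source charges are 1.55 m, 1.21 m; V_A = Σ kqᵢ/rᵢ = -104 V.
At B: distances to the source charges are 0.936 m, 0.809 m; V_B = Σ kqᵢ/rᵢ = -164 V.
ΔV = V_B − V_A = -60.0 V.
W_ext = qΔV = (-3.75×10⁻⁹ C)(-60.0 V) = 2.25×10⁻⁷ J.

2.25×10⁻⁷ J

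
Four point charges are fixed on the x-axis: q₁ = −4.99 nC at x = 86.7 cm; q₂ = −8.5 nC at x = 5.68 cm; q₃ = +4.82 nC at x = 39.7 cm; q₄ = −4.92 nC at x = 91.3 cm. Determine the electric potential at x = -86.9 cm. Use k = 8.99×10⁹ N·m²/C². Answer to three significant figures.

-99.0 V

Electric potential is a scalar, so the contributions from each charge add algebraically: V = Σ kqᵢ/rᵢ.
Distances from the field point to each charge: r₁ = 1.74 m, r₂ = 0.926 m, r₃ = 1.27 m, r₄ = 1.78 m.
V = k[(-4.99×10⁻⁹)/(1.74) + (-8.50×10⁻⁹)/(0.926) + (4.82×10⁻⁹)/(1.27) + (-4.92×10⁻⁹)/(1.78)] = -99.0 V.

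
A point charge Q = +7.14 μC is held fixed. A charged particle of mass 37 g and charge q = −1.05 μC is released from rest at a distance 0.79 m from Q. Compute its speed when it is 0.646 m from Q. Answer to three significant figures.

Only the electrostatic force acts, so mechanical energy is conserved: ½mv² = U₁ − U₂ = kQq(1/r₁ − 1/r₂).
U₁ − U₂ = (8.99×10⁹ N·m²/C²)(7.14×10⁻⁶ C)(-1.05×10⁻⁶ C)(1/0.790 − 1/0.646) = 0.0190 J.
v = √(2·0.0190/0.0370) = 1.01 m/s.

1.01 m/s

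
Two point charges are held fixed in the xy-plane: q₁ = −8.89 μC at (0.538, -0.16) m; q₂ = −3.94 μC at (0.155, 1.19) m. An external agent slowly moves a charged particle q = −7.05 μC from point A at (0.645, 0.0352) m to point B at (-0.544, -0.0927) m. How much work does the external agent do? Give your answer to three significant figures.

For quasistatic motion the external work equals the change in potential energy: W_ext = qΔV = q(V_B − V_A).
At A: distances to the source charges are 0.223 m, 1.25 m; V_A = Σ kqᵢ/rᵢ = -3.87×10⁵ V.
At B: distances to the source charges are 1.08 m, 1.46 m; V_B = Σ kqᵢ/rᵢ = -9.80×10⁴ V.
ΔV = V_B − V_A = 2.89×10⁵ V.
W_ext = qΔV = (-7.05×10⁻⁶ C)(2.89×10⁵ V) = -2.04 J.

-2.04 J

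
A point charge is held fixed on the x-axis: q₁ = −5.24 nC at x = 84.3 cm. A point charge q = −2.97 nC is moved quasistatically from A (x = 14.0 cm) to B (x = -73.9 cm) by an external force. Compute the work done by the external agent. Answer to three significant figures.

For quasistatic motion the external work equals the change in potential energy: W_ext = qΔV = q(V_B − V_A).
At A: distance to the source charge is 0.703 m; V_A = kq₁/r = -67.0 V.
At B: distance to the source charge is 1.58 m; V_B = kq₁/r = -29.8 V.
ΔV = V_B − V_A = 37.2 V.
W_ext = qΔV = (-2.97×10⁻⁹ C)(37.2 V) = -1.11×10⁻⁷ J.

-1.11×10⁻⁷ J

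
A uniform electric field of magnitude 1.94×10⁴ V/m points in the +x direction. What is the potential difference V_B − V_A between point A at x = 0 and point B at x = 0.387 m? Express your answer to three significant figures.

In a uniform field, potential decreases in the direction of E: V_B − V_A = −E·Δx.
V_B − V_A = −(1.94×10⁴ V/m)(0.387 m) = -7510 V.

-7510 V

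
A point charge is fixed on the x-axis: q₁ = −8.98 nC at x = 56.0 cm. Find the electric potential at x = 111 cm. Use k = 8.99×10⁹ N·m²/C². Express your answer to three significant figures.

-147 V

Electric potential is a scalar, so the contributions from each charge add algebraically: V = Σ kqᵢ/rᵢ.
V = k[(-8.98×10⁻⁹)/(0.550)] = -147 V.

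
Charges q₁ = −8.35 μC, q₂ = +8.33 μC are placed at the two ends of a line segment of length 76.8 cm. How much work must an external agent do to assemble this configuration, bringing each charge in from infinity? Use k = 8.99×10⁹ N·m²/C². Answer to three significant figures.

The work to assemble the configuration equals its total potential energy, U = Σ kqᵢqⱼ/rᵢⱼ over all pairs.
The separation is r = 0.768 m.
U = (-0.814) = -0.814 J.

-0.814 J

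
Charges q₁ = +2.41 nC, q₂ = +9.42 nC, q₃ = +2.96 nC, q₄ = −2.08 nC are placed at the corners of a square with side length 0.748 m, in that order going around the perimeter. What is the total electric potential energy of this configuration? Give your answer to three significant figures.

3.68×10⁻⁷ J

The work to assemble the configuration equals its total potential energy, U = Σ kqᵢqⱼ/rᵢⱼ over all pairs.
The four side pairs have separation 0.748 m and the two diagonal pairs 1.06 m.
Summing all 6 pair terms gives U = 3.68×10⁻⁷ J.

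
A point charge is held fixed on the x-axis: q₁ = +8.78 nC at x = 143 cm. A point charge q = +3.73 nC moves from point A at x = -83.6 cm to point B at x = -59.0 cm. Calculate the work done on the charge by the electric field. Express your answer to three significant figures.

-1.58×10⁻⁸ J

The work done by the electric force is W_field = −ΔU = −q(V_B − V_A) = q(V_A − V_B).
At A: distance to the source charge is 2.27 m; V_A = kq₁/r = 34.8 V.
At B: distance to the source charge is 2.02 m; V_B = kq₁/r = 39.1 V.
ΔV = V_B − V_A = 4.24 V.
W_field = −qΔV = −(3.73×10⁻⁹ C)(4.24 V) = -1.58×10⁻⁸ J.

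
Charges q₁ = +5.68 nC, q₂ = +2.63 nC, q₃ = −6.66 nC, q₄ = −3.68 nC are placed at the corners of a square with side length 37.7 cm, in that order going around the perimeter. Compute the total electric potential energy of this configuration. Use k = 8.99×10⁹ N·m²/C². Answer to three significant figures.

The work to assemble the configuration equals its total potential energy, U = Σ kqᵢqⱼ/rᵢⱼ over all pairs.
The four side pairs have separation 0.377 m and the two diagonal pairs 0.533 m.
Summing all 6 pair terms gives U = -7.77×10⁻⁷ J.

-7.77×10⁻⁷ J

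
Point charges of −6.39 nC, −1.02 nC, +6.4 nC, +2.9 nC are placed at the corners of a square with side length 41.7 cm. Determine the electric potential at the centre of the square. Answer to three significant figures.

57.6 V

The total potential is the scalar sum of each charge's contribution, V = Σ kqᵢ/rᵢ.
The distance from each corner to the centre is a√2/2 = 0.295 m.
V = k[(-6.39×10⁻⁹)/(0.295) + (-1.02×10⁻⁹)/(0.295) + (6.40×10⁻⁹)/(0.295) + (2.90×10⁻⁹)/(0.295)] = 57.6 V.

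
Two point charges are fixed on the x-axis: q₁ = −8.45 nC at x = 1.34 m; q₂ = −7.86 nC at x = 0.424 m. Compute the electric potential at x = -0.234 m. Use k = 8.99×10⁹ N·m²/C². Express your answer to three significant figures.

The total potential is the scalar sum of each charge's contribution, V = Σ kqᵢ/rᵢ.
Distances from the field point to each charge: r₁ = 1.57 m, r₂ = 0.658 m.
V = k[(-8.45×10⁻⁹)/(1.57) + (-7.86×10⁻⁹)/(0.658)] = -156 V.

-156 V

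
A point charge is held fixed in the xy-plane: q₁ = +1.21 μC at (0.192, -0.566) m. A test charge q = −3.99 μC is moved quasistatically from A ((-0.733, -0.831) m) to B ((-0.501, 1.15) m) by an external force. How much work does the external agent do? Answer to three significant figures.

0.0217 J

For quasistatic motion the external work equals the change in potential energy: W_ext = qΔV = q(V_B − V_A).
At A: distance to the source charge is 0.962 m; V_A = kq₁/r = 1.13×10⁴ V.
At B: distance to the source charge is 1.85 m; V_B = kq₁/r = 5880 V.
ΔV = V_B − V_A = -5430 V.
W_ext = qΔV = (-3.99×10⁻⁶ C)(-5430 V) = 0.0217 J.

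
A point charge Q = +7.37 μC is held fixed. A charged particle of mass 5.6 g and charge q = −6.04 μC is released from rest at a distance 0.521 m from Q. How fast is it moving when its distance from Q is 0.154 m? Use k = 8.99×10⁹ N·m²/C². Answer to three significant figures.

25.6 m/s

Only the electrostatic force acts, so mechanical energy is conserved: ½mv² = U₁ − U₂ = kQq(1/r₁ − 1/r₂).
U₁ − U₂ = (8.99×10⁹ N·m²/C²)(7.37×10⁻⁶ C)(-6.04×10⁻⁶ C)(1/0.521 − 1/0.154) = 1.83 J.
v = √(2·1.83/5.60×10⁻³) = 25.6 m/s.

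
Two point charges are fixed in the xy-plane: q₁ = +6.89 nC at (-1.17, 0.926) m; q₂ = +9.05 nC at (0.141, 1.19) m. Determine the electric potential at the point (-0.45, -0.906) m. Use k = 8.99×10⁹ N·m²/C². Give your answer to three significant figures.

68.8 V

The total potential is the scalar sum of each charge's contribution, V = Σ kqᵢ/rᵢ.
Distances from the field point to each charge: r₁ = 1.97 m, r₂ = 2.18 m.
V = k[(6.89×10⁻⁹)/(1.97) + (9.05×10⁻⁹)/(2.18)] = 68.8 V.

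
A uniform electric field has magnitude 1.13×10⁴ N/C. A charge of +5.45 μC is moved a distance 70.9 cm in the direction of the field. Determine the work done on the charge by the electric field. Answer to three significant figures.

The potential change for a displacement 70.9 cm in the direction of the field is ΔV = −Ed = -8010 V.
W_field = −qΔV = 0.0437 J.

0.0437 J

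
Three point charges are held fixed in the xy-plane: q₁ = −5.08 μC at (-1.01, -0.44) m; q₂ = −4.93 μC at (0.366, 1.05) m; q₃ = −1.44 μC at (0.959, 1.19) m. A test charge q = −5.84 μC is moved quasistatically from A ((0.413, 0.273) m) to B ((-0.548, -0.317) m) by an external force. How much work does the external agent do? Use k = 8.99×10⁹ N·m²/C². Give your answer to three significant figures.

For quasistatic motion the external work equals the change in potential energy: W_ext = qΔV = q(V_B − V_A).
At A: distances to the source charges are 1.59 m, 0.778 m, 1.07 m; V_A = Σ kqᵢ/rᵢ = -9.78×10⁴ V.
At B: distances to the source charges are 0.478 m, 1.64 m, 2.13 m; V_B = Σ kqᵢ/rᵢ = -1.29×10⁵ V.
ΔV = V_B − V_A = -3.08×10⁴ V.
W_ext = qΔV = (-5.84×10⁻⁶ C)(-3.08×10⁴ V) = 0.180 J.

0.180 J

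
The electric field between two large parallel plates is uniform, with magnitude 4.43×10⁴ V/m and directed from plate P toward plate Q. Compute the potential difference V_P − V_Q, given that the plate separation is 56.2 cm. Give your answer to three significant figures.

In a uniform field, potential decreases in the direction of E: ΔV = −E·d for a displacement d parallel to E.
Going from Q to P is a displacement of 56.2 cm opposite to the field, so V_P − V_Q = +Ed = 2.49×10⁴ V.

2.49×10⁴ V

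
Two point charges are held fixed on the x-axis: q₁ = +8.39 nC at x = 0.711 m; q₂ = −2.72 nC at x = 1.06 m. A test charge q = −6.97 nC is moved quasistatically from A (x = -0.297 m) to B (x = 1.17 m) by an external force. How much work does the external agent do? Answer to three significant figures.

8.00×10⁻⁷ J

For quasistatic motion the external work equals the change in potential energy: W_ext = qΔV = q(V_B − V_A).
At A: distances to the source charges are 1.01 m, 1.36 m; V_A = Σ kqᵢ/rᵢ = 56.8 V.
At B: distances to the source charges are 0.459 m, 0.110 m; V_B = Σ kqᵢ/rᵢ = -58.0 V.
ΔV = V_B − V_A = -115 V.
W_ext = qΔV = (-6.97×10⁻⁹ C)(-115 V) = 8.00×10⁻⁷ J.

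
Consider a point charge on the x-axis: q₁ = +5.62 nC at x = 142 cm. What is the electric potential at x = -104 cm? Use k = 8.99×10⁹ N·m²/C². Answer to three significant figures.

The total potential is the scalar sum of each charge's contribution, V = Σ kqᵢ/rᵢ.
V = k[(5.62×10⁻⁹)/(2.46)] = 20.5 V.

20.5 V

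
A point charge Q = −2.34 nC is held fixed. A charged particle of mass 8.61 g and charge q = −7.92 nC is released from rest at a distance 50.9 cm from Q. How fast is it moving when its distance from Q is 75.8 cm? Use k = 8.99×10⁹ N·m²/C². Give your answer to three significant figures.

5.00×10⁻³ m/s

Only the electrostatic force acts, so mechanical energy is conserved: ½mv² = U₁ − U₂ = kQq(1/r₁ − 1/r₂).
U₁ − U₂ = (8.99×10⁹ N·m²/C²)(-2.34×10⁻⁹ C)(-7.92×10⁻⁹ C)(1/0.509 − 1/0.758) = 1.08×10⁻⁷ J.
v = √(2·1.08×10⁻⁷/8.61×10⁻³) = 5.00×10⁻³ m/s.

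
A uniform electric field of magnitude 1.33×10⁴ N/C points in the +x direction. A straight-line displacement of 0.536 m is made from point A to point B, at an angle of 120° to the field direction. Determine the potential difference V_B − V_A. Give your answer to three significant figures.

3560 V

Only the component of displacement along E changes the potential: ΔV = −E·d·cosθ.
ΔV = −(1.33×10⁴ V/m)(0.536 m)cos120° = 3560 V.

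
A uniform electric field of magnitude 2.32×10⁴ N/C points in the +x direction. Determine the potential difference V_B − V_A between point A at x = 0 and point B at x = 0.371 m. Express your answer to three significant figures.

-8610 V

In a uniform field, potential decreases in the direction of E: V_B − V_A = −E·Δx.
V_B − V_A = −(2.32×10⁴ V/m)(0.371 m) = -8610 V.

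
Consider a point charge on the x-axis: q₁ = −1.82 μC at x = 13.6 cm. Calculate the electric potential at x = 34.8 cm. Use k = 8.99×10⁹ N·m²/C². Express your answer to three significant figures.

The total potential is the scalar sum of each charge's contribution, V = Σ kqᵢ/rᵢ.
V = k[(-1.82×10⁻⁶)/(0.212)] = -7.72×10⁴ V.

-7.72×10⁴ V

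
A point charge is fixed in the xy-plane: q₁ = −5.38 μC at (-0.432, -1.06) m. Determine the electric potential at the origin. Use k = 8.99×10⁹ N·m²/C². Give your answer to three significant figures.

Electric potential is a scalar, so the contributions from each charge add algebraically: V = Σ kqᵢ/rᵢ.
Distances from the field point to each charge: r₁ = 1.14 m.
V = k[(-5.38×10⁻⁶)/(1.14)] = -4.23×10⁴ V.

-4.23×10⁴ V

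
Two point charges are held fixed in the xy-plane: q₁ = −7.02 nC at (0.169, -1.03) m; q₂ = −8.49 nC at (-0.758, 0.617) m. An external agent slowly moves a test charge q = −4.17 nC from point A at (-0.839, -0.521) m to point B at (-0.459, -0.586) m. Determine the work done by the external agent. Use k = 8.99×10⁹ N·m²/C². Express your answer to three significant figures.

For quasistatic motion the external work equals the change in potential energy: W_ext = qΔV = q(V_B − V_A).
At A: distances to the source charges are 1.13 m, 1.14 m; V_A = Σ kqᵢ/rᵢ = -123 V.
At B: distances to the source charges are 0.769 m, 1.24 m; V_B = Σ kqᵢ/rᵢ = -144 V.
ΔV = V_B − V_A = -20.8 V.
W_ext = qΔV = (-4.17×10⁻⁹ C)(-20.8 V) = 8.69×10⁻⁸ J.

8.69×10⁻⁸ J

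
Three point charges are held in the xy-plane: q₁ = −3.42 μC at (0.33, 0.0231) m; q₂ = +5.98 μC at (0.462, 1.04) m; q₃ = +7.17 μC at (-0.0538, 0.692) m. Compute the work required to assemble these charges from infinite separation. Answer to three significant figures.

The work to assemble the configuration equals its total potential energy, U = Σ kqᵢqⱼ/rᵢⱼ over all pairs.
Pair separations: r₁₂ = 1.03 m, r₁₃ = 0.771 m, r₂₃ = 0.622 m.
U = (-0.179) + (-0.286) + (0.619) = 0.154 J.

0.154 J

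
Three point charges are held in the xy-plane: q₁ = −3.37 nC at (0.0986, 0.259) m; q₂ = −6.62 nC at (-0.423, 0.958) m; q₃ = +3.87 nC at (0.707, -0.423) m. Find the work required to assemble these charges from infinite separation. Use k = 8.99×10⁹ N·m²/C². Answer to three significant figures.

The work to assemble the configuration equals its total potential energy, U = Σ kqᵢqⱼ/rᵢⱼ over all pairs.
Pair separations: r₁₂ = 0.872 m, r₁₃ = 0.914 m, r₂₃ = 1.78 m.
U = (2.30×10⁻⁷) + (-1.28×10⁻⁷) + (-1.29×10⁻⁷) = -2.74×10⁻⁸ J.

-2.74×10⁻⁸ J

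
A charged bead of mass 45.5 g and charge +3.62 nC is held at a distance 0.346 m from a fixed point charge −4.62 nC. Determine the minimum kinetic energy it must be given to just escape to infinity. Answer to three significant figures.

To just escape, total mechanical energy must reach zero at infinity: ½mv²_min + U = 0, so ½mv²_min = −U = |kQq|/r.
|U| = |kQq|/r = (8.99×10⁹ N·m²/C²)(4.62×10⁻⁹)(3.62×10⁻⁹)/(0.346) = 4.35×10⁻⁷ J.

4.35×10⁻⁷ J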